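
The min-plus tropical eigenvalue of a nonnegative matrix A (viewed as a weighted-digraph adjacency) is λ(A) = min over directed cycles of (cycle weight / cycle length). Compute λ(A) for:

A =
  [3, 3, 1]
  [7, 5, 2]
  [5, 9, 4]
λ(A) = 3

Enumerate directed cycles and compute their means (weight / length). Sample:
  cycle 0 → 0: weight = 3, length = 1, mean = 3/1 ≈ 3.000
  cycle 1 → 1: weight = 5, length = 1, mean = 5/1 ≈ 5.000
  cycle 2 → 2: weight = 4, length = 1, mean = 4/1 ≈ 4.000
  cycle 0 → 1 → 0: weight = 10, length = 2, mean = 10/2 ≈ 5.000
  cycle 0 → 2 → 0: weight = 6, length = 2, mean = 6/2 ≈ 3.000
  cycle 1 → 0 → 1: weight = 10, length = 2, mean = 10/2 ≈ 5.000
Minimum mean = 3.000, attained e.g. along the cycle 0 → 0 with weight 3 and length 1. So λ(A) = 3/1 = 3.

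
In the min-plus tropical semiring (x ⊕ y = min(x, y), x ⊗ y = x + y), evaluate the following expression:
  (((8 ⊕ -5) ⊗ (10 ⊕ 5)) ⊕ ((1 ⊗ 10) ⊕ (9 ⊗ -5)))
(((8 ⊕ -5) ⊗ (10 ⊕ 5)) ⊕ ((1 ⊗ 10) ⊕ (9 ⊗ -5))) = 0

Expand innermost to outermost. Recall ⊕ takes the minimum of its arguments and ⊗ takes their sum. Working out the expression (((8 ⊕ -5) ⊗ (10 ⊕ 5)) ⊕ ((1 ⊗ 10) ⊕ (9 ⊗ -5))) gives 0.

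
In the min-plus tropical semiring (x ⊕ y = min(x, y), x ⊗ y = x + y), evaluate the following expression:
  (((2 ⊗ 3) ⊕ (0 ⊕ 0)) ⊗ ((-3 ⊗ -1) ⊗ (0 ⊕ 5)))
(((2 ⊗ 3) ⊕ (0 ⊕ 0)) ⊗ ((-3 ⊗ -1) ⊗ (0 ⊕ 5))) = -4

Expand innermost to outermost. Recall ⊕ takes the minimum of its arguments and ⊗ takes their sum. Working out the expression (((2 ⊗ 3) ⊕ (0 ⊕ 0)) ⊗ ((-3 ⊗ -1) ⊗ (0 ⊕ 5))) gives -4.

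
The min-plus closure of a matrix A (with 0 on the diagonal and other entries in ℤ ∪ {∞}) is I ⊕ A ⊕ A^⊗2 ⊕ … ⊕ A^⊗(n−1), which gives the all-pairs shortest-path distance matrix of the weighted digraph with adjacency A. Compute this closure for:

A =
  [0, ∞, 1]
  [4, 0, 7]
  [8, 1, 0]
Closure =
  [0, 2, 1]
  [4, 0, 5]
  [5, 1, 0]

This is the Floyd-Warshall all-pairs shortest-path computation. For each intermediate vertex k = 0, 1, …, 2, update dist[i][j] ← min(dist[i][j], dist[i][k] + dist[k][j]). The final matrix gives, for each (i, j), the minimum total weight of any directed path from i to j (possibly empty when i = j).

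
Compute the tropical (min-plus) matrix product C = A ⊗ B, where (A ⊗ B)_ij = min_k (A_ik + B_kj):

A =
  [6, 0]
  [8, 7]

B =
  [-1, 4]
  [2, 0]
A ⊗ B =
  [2, 0]
  [7, 7]

Apply the min-plus product entry-by-entry:
  C[0][0] = min over k of (A[0][0] + B[0][0] = 6 + -1 = 5, A[0][1] + B[1][0] = 0 + 2 = 2) = 2 (attained at k = 1)
  C[0][1] = min over k of (A[0][0] + B[0][1] = 6 + 4 = 10, A[0][1] + B[1][1] = 0 + 0 = 0) = 0 (attained at k = 1)
  C[1][0] = min over k of (A[1][0] + B[0][0] = 8 + -1 = 7, A[1][1] + B[1][0] = 7 + 2 = 9) = 7 (attained at k = 0)
  C[1][1] = min over k of (A[1][0] + B[0][1] = 8 + 4 = 12, A[1][1] + B[1][1] = 7 + 0 = 7) = 7 (attained at k = 1)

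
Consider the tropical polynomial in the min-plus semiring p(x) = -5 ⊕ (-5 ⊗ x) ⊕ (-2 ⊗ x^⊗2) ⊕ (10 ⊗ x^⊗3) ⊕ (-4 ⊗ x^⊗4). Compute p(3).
p(3) = -5

A tropical monomial a ⊗ x^⊗i evaluates to a + i · x. Evaluating each term at x = 3:
  Term 0 contributes -5 + 0 · 3 = -5
  Term 1 contributes -5 + 1 · 3 = -2
  Term 2 contributes -2 + 2 · 3 = 4
  Term 3 contributes 10 + 3 · 3 = 19
  Term 4 contributes -4 + 4 · 3 = 8
p(3) = ⊕ of these = min[-5, -2, 4, 19, 8] = -5.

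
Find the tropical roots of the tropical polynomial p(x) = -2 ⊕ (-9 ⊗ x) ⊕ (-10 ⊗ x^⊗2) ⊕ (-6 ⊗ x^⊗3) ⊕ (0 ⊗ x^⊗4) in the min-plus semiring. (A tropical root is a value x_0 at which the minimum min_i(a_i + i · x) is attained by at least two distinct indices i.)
Roots: {-6, -4, 1, 7}

Each tropical root is a break point of the lower envelope of the lines y = a_i + i · x (there are 5 lines, with slopes 0, 1, ..., 4). Only the lines that attain the minimum somewhere contribute to roots; other lines are dominated. Here the surviving (envelope) indices are i = 4, i = 3, i = 2, i = 1, i = 0.
Intersections between consecutive envelope lines give the roots: for adjacent envelope indices i < j the intersection is x = (a_i − a_j) / (j − i). Reading off the sorted break points: {-6, -4, 1, 7}.
Verification: at each break x_0, at least two indices attain the minimum of min_i(a_i + i · x_0).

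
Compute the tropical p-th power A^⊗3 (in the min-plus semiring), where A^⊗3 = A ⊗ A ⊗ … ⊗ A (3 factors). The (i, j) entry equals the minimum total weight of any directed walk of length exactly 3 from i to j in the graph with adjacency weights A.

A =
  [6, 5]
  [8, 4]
A^⊗3 =
  [17, 13]
  [16, 12]

Each entry (A^⊗3)_ij equals the minimum over all length-3 walks i = v_0 → v_1 → … → v_3 = j of Σ_t A[v_t][v_{t+1}]. For example, for (i, j) = (0, 1) we minimise over 4 possible intermediate vertex sequences; the minimum is 13, attained along the walk 0 → 1 → 1 → 1.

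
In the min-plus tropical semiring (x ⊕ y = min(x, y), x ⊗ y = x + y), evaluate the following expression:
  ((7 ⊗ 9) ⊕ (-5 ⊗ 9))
((7 ⊗ 9) ⊕ (-5 ⊗ 9)) = 4

Expand innermost to outermost. Recall ⊕ takes the minimum of its arguments and ⊗ takes their sum. Working out the expression ((7 ⊗ 9) ⊕ (-5 ⊗ 9)) gives 4.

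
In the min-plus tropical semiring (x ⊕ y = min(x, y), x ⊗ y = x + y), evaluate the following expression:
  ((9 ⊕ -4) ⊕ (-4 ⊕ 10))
((9 ⊕ -4) ⊕ (-4 ⊕ 10)) = -4

Expand innermost to outermost. Recall ⊕ takes the minimum of its arguments and ⊗ takes their sum. Working out the expression ((9 ⊕ -4) ⊕ (-4 ⊕ 10)) gives -4.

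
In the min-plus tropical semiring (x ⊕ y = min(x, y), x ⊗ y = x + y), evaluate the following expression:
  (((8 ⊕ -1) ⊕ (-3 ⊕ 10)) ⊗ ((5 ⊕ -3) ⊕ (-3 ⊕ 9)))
(((8 ⊕ -1) ⊕ (-3 ⊕ 10)) ⊗ ((5 ⊕ -3) ⊕ (-3 ⊕ 9))) = -6

Expand innermost to outermost. Recall ⊕ takes the minimum of its arguments and ⊗ takes their sum. Working out the expression (((8 ⊕ -1) ⊕ (-3 ⊕ 10)) ⊗ ((5 ⊕ -3) ⊕ (-3 ⊕ 9))) gives -6.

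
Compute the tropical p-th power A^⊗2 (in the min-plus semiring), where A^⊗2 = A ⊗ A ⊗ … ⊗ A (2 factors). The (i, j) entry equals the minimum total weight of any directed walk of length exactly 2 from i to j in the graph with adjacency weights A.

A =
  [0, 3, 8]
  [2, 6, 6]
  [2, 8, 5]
A^⊗2 =
  [0, 3, 8]
  [2, 5, 10]
  [2, 5, 10]

Each entry (A^⊗2)_ij equals the minimum over all length-2 walks i = v_0 → v_1 → … → v_2 = j of Σ_t A[v_t][v_{t+1}]. For example, for (i, j) = (0, 2) we minimise over 3 possible intermediate vertex sequences; the minimum is 8, attained along the walk 0 → 0 → 2.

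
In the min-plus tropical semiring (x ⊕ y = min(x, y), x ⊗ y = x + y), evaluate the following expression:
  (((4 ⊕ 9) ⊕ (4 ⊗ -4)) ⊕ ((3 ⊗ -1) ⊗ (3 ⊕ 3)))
(((4 ⊕ 9) ⊕ (4 ⊗ -4)) ⊕ ((3 ⊗ -1) ⊗ (3 ⊕ 3))) = 0

Expand innermost to outermost. Recall ⊕ takes the minimum of its arguments and ⊗ takes their sum. Working out the expression (((4 ⊕ 9) ⊕ (4 ⊗ -4)) ⊕ ((3 ⊗ -1) ⊗ (3 ⊕ 3))) gives 0.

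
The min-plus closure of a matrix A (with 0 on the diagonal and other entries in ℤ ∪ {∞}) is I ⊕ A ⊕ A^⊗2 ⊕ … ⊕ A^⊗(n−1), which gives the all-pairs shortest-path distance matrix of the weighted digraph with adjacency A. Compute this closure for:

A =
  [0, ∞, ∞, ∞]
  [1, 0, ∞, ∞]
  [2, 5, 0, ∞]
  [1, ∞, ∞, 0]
Closure =
  [0, ∞, ∞, ∞]
  [1, 0, ∞, ∞]
  [2, 5, 0, ∞]
  [1, ∞, ∞, 0]

This is the Floyd-Warshall all-pairs shortest-path computation. For each intermediate vertex k = 0, 1, …, 3, update dist[i][j] ← min(dist[i][j], dist[i][k] + dist[k][j]). The final matrix gives, for each (i, j), the minimum total weight of any directed path from i to j (possibly empty when i = j).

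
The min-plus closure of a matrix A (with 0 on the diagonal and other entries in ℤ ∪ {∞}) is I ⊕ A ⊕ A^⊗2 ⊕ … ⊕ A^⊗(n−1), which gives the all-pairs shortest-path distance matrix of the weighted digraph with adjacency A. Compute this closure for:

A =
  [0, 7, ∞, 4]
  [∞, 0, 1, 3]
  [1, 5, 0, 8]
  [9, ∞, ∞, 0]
Closure =
  [0, 7, 8, 4]
  [2, 0, 1, 3]
  [1, 5, 0, 5]
  [9, 16, 17, 0]

This is the Floyd-Warshall all-pairs shortest-path computation. For each intermediate vertex k = 0, 1, …, 3, update dist[i][j] ← min(dist[i][j], dist[i][k] + dist[k][j]). The final matrix gives, for each (i, j), the minimum total weight of any directed path from i to j (possibly empty when i = j).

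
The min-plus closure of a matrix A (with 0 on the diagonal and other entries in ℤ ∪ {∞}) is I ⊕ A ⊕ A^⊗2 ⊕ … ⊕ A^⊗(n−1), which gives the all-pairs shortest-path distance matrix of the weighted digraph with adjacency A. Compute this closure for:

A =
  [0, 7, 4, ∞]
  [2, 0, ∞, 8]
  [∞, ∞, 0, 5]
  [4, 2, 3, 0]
Closure =
  [0, 7, 4, 9]
  [2, 0, 6, 8]
  [9, 7, 0, 5]
  [4, 2, 3, 0]

This is the Floyd-Warshall all-pairs shortest-path computation. For each intermediate vertex k = 0, 1, …, 3, update dist[i][j] ← min(dist[i][j], dist[i][k] + dist[k][j]). The final matrix gives, for each (i, j), the minimum total weight of any directed path from i to j (possibly empty when i = j).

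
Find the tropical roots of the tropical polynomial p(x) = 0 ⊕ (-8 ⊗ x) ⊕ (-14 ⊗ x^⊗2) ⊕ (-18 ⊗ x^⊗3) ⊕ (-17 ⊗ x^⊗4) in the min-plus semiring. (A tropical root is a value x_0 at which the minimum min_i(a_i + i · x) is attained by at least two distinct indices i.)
Roots: {-1, 4, 6, 8}

Each tropical root is a break point of the lower envelope of the lines y = a_i + i · x (there are 5 lines, with slopes 0, 1, ..., 4). Only the lines that attain the minimum somewhere contribute to roots; other lines are dominated. Here the surviving (envelope) indices are i = 4, i = 3, i = 2, i = 1, i = 0.
Intersections between consecutive envelope lines give the roots: for adjacent envelope indices i < j the intersection is x = (a_i − a_j) / (j − i). Reading off the sorted break points: {-1, 4, 6, 8}.
Verification: at each break x_0, at least two indices attain the minimum of min_i(a_i + i · x_0).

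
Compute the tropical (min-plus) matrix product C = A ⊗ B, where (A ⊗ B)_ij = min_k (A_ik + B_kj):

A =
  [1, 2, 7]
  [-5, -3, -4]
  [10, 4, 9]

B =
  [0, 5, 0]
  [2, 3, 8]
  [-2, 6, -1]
A ⊗ B =
  [1, 5, 1]
  [-6, 0, -5]
  [6, 7, 8]

Apply the min-plus product entry-by-entry:
  C[0][0] = min over k of (A[0][0] + B[0][0] = 1 + 0 = 1, A[0][1] + B[1][0] = 2 + 2 = 4, A[0][2] + B[2][0] = 7 + -2 = 5) = 1 (attained at k = 0)
  C[0][1] = min over k of (A[0][0] + B[0][1] = 1 + 5 = 6, A[0][1] + B[1][1] = 2 + 3 = 5, A[0][2] + B[2][1] = 7 + 6 = 13) = 5 (attained at k = 1)
  C[0][2] = min over k of (A[0][0] + B[0][2] = 1 + 0 = 1, A[0][1] + B[1][2] = 2 + 8 = 10, A[0][2] + B[2][2] = 7 + -1 = 6) = 1 (attained at k = 0)
  C[1][0] = min over k of (A[1][0] + B[0][0] = -5 + 0 = -5, A[1][1] + B[1][0] = -3 + 2 = -1, A[1][2] + B[2][0] = -4 + -2 = -6) = -6 (attained at k = 2)
  C[1][1] = min over k of (A[1][0] + B[0][1] = -5 + 5 = 0, A[1][1] + B[1][1] = -3 + 3 = 0, A[1][2] + B[2][1] = -4 + 6 = 2) = 0 (attained at k = 0)
  C[1][2] = min over k of (A[1][0] + B[0][2] = -5 + 0 = -5, A[1][1] + B[1][2] = -3 + 8 = 5, A[1][2] + B[2][2] = -4 + -1 = -5) = -5 (attained at k = 0)
  C[2][0] = min over k of (A[2][0] + B[0][0] = 10 + 0 = 10, A[2][1] + B[1][0] = 4 + 2 = 6, A[2][2] + B[2][0] = 9 + -2 = 7) = 6 (attained at k = 1)
  C[2][1] = min over k of (A[2][0] + B[0][1] = 10 + 5 = 15, A[2][1] + B[1][1] = 4 + 3 = 7, A[2][2] + B[2][1] = 9 + 6 = 15) = 7 (attained at k = 1)
  C[2][2] = min over k of (A[2][0] + B[0][2] = 10 + 0 = 10, A[2][1] + B[1][2] = 4 + 8 = 12, A[2][2] + B[2][2] = 9 + -1 = 8) = 8 (attained at k = 2)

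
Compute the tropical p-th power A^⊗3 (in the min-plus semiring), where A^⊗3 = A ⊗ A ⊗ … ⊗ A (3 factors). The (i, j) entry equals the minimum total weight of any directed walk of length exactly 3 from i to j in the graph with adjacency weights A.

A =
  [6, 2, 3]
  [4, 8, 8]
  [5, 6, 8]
A^⊗3 =
  [12, 8, 9]
  [10, 12, 13]
  [11, 12, 13]

Each entry (A^⊗3)_ij equals the minimum over all length-3 walks i = v_0 → v_1 → … → v_3 = j of Σ_t A[v_t][v_{t+1}]. For example, for (i, j) = (0, 2) we minimise over 9 possible intermediate vertex sequences; the minimum is 9, attained along the walk 0 → 1 → 0 → 2.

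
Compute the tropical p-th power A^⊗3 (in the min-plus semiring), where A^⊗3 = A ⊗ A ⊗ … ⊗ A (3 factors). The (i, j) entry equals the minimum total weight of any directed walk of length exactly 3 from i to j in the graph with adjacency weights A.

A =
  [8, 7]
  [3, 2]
A^⊗3 =
  [12, 11]
  [7, 6]

Each entry (A^⊗3)_ij equals the minimum over all length-3 walks i = v_0 → v_1 → … → v_3 = j of Σ_t A[v_t][v_{t+1}]. For example, for (i, j) = (0, 1) we minimise over 4 possible intermediate vertex sequences; the minimum is 11, attained along the walk 0 → 1 → 1 → 1.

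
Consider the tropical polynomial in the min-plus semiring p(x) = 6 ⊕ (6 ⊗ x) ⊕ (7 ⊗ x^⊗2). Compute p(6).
p(6) = 6

A tropical monomial a ⊗ x^⊗i evaluates to a + i · x. Evaluating each term at x = 6:
  Term 0 contributes 6 + 0 · 6 = 6
  Term 1 contributes 6 + 1 · 6 = 12
  Term 2 contributes 7 + 2 · 6 = 19
p(6) = ⊕ of these = min[6, 12, 19] = 6.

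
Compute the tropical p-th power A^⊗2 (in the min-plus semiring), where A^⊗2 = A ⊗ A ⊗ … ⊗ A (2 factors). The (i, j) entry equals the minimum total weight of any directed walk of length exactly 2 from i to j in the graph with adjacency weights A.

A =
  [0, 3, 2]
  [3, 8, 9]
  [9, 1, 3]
A^⊗2 =
  [0, 3, 2]
  [3, 6, 5]
  [4, 4, 6]

Each entry (A^⊗2)_ij equals the minimum over all length-2 walks i = v_0 → v_1 → … → v_2 = j of Σ_t A[v_t][v_{t+1}]. For example, for (i, j) = (0, 2) we minimise over 3 possible intermediate vertex sequences; the minimum is 2, attained along the walk 0 → 0 → 2.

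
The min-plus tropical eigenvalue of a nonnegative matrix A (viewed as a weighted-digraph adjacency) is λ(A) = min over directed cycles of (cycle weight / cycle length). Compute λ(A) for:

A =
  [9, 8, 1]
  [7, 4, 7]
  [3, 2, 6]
λ(A) = 2

Enumerate directed cycles and compute their means (weight / length). Sample:
  cycle 0 → 0: weight = 9, length = 1, mean = 9/1 ≈ 9.000
  cycle 1 → 1: weight = 4, length = 1, mean = 4/1 ≈ 4.000
  cycle 2 → 2: weight = 6, length = 1, mean = 6/1 ≈ 6.000
  cycle 0 → 1 → 0: weight = 15, length = 2, mean = 15/2 ≈ 7.500
  cycle 0 → 2 → 0: weight = 4, length = 2, mean = 4/2 ≈ 2.000
  cycle 1 → 0 → 1: weight = 15, length = 2, mean = 15/2 ≈ 7.500
Minimum mean = 2.000, attained e.g. along the cycle 0 → 2 → 0 with weight 4 and length 2. So λ(A) = 4/2 = 2.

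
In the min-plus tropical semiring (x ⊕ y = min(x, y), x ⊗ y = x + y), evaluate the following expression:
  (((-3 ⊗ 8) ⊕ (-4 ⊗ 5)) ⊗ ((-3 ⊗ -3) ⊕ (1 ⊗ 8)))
(((-3 ⊗ 8) ⊕ (-4 ⊗ 5)) ⊗ ((-3 ⊗ -3) ⊕ (1 ⊗ 8))) = -5

Expand innermost to outermost. Recall ⊕ takes the minimum of its arguments and ⊗ takes their sum. Working out the expression (((-3 ⊗ 8) ⊕ (-4 ⊗ 5)) ⊗ ((-3 ⊗ -3) ⊕ (1 ⊗ 8))) gives -5.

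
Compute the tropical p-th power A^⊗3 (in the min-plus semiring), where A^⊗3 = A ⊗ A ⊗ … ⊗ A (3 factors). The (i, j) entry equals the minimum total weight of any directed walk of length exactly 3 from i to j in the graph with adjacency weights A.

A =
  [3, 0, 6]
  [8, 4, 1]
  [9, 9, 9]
A^⊗3 =
  [9, 6, 4]
  [13, 10, 9]
  [15, 12, 10]

Each entry (A^⊗3)_ij equals the minimum over all length-3 walks i = v_0 → v_1 → … → v_3 = j of Σ_t A[v_t][v_{t+1}]. For example, for (i, j) = (0, 2) we minimise over 9 possible intermediate vertex sequences; the minimum is 4, attained along the walk 0 → 0 → 1 → 2.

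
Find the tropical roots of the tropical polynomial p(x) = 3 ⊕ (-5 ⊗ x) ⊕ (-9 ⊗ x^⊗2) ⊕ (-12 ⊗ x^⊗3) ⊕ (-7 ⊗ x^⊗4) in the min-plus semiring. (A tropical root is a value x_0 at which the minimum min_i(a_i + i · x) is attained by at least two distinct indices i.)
Roots: {-5, 3, 4, 8}

Each tropical root is a break point of the lower envelope of the lines y = a_i + i · x (there are 5 lines, with slopes 0, 1, ..., 4). Only the lines that attain the minimum somewhere contribute to roots; other lines are dominated. Here the surviving (envelope) indices are i = 4, i = 3, i = 2, i = 1, i = 0.
Intersections between consecutive envelope lines give the roots: for adjacent envelope indices i < j the intersection is x = (a_i − a_j) / (j − i). Reading off the sorted break points: {-5, 3, 4, 8}.
Verification: at each break x_0, at least two indices attain the minimum of min_i(a_i + i · x_0).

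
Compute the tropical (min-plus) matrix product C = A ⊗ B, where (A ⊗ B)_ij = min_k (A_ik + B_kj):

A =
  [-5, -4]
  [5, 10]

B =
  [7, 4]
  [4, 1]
A ⊗ B =
  [0, -3]
  [12, 9]

Apply the min-plus product entry-by-entry:
  C[0][0] = min over k of (A[0][0] + B[0][0] = -5 + 7 = 2, A[0][1] + B[1][0] = -4 + 4 = 0) = 0 (attained at k = 1)
  C[0][1] = min over k of (A[0][0] + B[0][1] = -5 + 4 = -1, A[0][1] + B[1][1] = -4 + 1 = -3) = -3 (attained at k = 1)
  C[1][0] = min over k of (A[1][0] + B[0][0] = 5 + 7 = 12, A[1][1] + B[1][0] = 10 + 4 = 14) = 12 (attained at k = 0)
  C[1][1] = min over k of (A[1][0] + B[0][1] = 5 + 4 = 9, A[1][1] + B[1][1] = 10 + 1 = 11) = 9 (attained at k = 0)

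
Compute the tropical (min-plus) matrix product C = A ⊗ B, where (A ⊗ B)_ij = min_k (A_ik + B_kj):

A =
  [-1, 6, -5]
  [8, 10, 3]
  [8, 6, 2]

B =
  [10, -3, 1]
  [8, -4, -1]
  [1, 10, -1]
A ⊗ B =
  [-4, -4, -6]
  [4, 5, 2]
  [3, 2, 1]

Apply the min-plus product entry-by-entry:
  C[0][0] = min over k of (A[0][0] + B[0][0] = -1 + 10 = 9, A[0][1] + B[1][0] = 6 + 8 = 14, A[0][2] + B[2][0] = -5 + 1 = -4) = -4 (attained at k = 2)
  C[0][1] = min over k of (A[0][0] + B[0][1] = -1 + -3 = -4, A[0][1] + B[1][1] = 6 + -4 = 2, A[0][2] + B[2][1] = -5 + 10 = 5) = -4 (attained at k = 0)
  C[0][2] = min over k of (A[0][0] + B[0][2] = -1 + 1 = 0, A[0][1] + B[1][2] = 6 + -1 = 5, A[0][2] + B[2][2] = -5 + -1 = -6) = -6 (attained at k = 2)
  C[1][0] = min over k of (A[1][0] + B[0][0] = 8 + 10 = 18, A[1][1] + B[1][0] = 10 + 8 = 18, A[1][2] + B[2][0] = 3 + 1 = 4) = 4 (attained at k = 2)
  C[1][1] = min over k of (A[1][0] + B[0][1] = 8 + -3 = 5, A[1][1] + B[1][1] = 10 + -4 = 6, A[1][2] + B[2][1] = 3 + 10 = 13) = 5 (attained at k = 0)
  C[1][2] = min over k of (A[1][0] + B[0][2] = 8 + 1 = 9, A[1][1] + B[1][2] = 10 + -1 = 9, A[1][2] + B[2][2] = 3 + -1 = 2) = 2 (attained at k = 2)
  C[2][0] = min over k of (A[2][0] + B[0][0] = 8 + 10 = 18, A[2][1] + B[1][0] = 6 + 8 = 14, A[2][2] + B[2][0] = 2 + 1 = 3) = 3 (attained at k = 2)
  C[2][1] = min over k of (A[2][0] + B[0][1] = 8 + -3 = 5, A[2][1] + B[1][1] = 6 + -4 = 2, A[2][2] + B[2][1] = 2 + 10 = 12) = 2 (attained at k = 1)
  C[2][2] = min over k of (A[2][0] + B[0][2] = 8 + 1 = 9, A[2][1] + B[1][2] = 6 + -1 = 5, A[2][2] + B[2][2] = 2 + -1 = 1) = 1 (attained at k = 2)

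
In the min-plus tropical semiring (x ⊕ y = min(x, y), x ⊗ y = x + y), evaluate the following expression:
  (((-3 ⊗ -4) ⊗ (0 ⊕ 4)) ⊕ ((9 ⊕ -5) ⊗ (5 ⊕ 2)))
(((-3 ⊗ -4) ⊗ (0 ⊕ 4)) ⊕ ((9 ⊕ -5) ⊗ (5 ⊕ 2))) = -7

Expand innermost to outermost. Recall ⊕ takes the minimum of its arguments and ⊗ takes their sum. Working out the expression (((-3 ⊗ -4) ⊗ (0 ⊕ 4)) ⊕ ((9 ⊕ -5) ⊗ (5 ⊕ 2))) gives -7.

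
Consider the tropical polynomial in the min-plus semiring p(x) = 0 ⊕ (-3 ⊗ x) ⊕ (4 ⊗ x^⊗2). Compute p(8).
p(8) = 0

A tropical monomial a ⊗ x^⊗i evaluates to a + i · x. Evaluating each term at x = 8:
  Term 0 contributes 0 + 0 · 8 = 0
  Term 1 contributes -3 + 1 · 8 = 5
  Term 2 contributes 4 + 2 · 8 = 20
p(8) = ⊕ of these = min[0, 5, 20] = 0.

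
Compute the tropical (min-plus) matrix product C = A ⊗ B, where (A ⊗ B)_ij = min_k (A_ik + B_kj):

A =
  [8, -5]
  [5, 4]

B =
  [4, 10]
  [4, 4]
A ⊗ B =
  [-1, -1]
  [8, 8]

Apply the min-plus product entry-by-entry:
  C[0][0] = min over k of (A[0][0] + B[0][0] = 8 + 4 = 12, A[0][1] + B[1][0] = -5 + 4 = -1) = -1 (attained at k = 1)
  C[0][1] = min over k of (A[0][0] + B[0][1] = 8 + 10 = 18, A[0][1] + B[1][1] = -5 + 4 = -1) = -1 (attained at k = 1)
  C[1][0] = min over k of (A[1][0] + B[0][0] = 5 + 4 = 9, A[1][1] + B[1][0] = 4 + 4 = 8) = 8 (attained at k = 1)
  C[1][1] = min over k of (A[1][0] + B[0][1] = 5 + 10 = 15, A[1][1] + B[1][1] = 4 + 4 = 8) = 8 (attained at k = 1)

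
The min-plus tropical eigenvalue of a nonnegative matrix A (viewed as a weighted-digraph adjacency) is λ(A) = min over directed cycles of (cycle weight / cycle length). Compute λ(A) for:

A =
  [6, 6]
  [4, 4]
λ(A) = 4

Enumerate directed cycles and compute their means (weight / length). Sample:
  cycle 0 → 0: weight = 6, length = 1, mean = 6/1 ≈ 6.000
  cycle 1 → 1: weight = 4, length = 1, mean = 4/1 ≈ 4.000
  cycle 0 → 1 → 0: weight = 10, length = 2, mean = 10/2 ≈ 5.000
  cycle 1 → 0 → 1: weight = 10, length = 2, mean = 10/2 ≈ 5.000
Minimum mean = 4.000, attained e.g. along the cycle 1 → 1 with weight 4 and length 1. So λ(A) = 4/1 = 4.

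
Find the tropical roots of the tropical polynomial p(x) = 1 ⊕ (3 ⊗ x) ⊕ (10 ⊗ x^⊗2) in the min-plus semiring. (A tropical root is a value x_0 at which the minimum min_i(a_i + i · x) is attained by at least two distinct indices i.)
Roots: {-7, -2}

Each tropical root is a break point of the lower envelope of the lines y = a_i + i · x (there are 3 lines, with slopes 0, 1, ..., 2). Only the lines that attain the minimum somewhere contribute to roots; other lines are dominated. Here the surviving (envelope) indices are i = 2, i = 1, i = 0.
Intersections between consecutive envelope lines give the roots: for adjacent envelope indices i < j the intersection is x = (a_i − a_j) / (j − i). Reading off the sorted break points: {-7, -2}.
Verification: at each break x_0, at least two indices attain the minimum of min_i(a_i + i · x_0).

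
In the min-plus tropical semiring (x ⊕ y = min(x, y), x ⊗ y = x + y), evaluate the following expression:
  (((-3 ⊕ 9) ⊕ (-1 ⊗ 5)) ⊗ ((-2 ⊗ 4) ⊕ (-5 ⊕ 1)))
(((-3 ⊕ 9) ⊕ (-1 ⊗ 5)) ⊗ ((-2 ⊗ 4) ⊕ (-5 ⊕ 1))) = -8

Expand innermost to outermost. Recall ⊕ takes the minimum of its arguments and ⊗ takes their sum. Working out the expression (((-3 ⊕ 9) ⊕ (-1 ⊗ 5)) ⊗ ((-2 ⊗ 4) ⊕ (-5 ⊕ 1))) gives -8.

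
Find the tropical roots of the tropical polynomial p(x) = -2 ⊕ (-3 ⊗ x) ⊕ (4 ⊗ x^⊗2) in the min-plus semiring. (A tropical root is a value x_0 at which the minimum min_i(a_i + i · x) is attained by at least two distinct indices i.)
Roots: {-7, 1}

Each tropical root is a break point of the lower envelope of the lines y = a_i + i · x (there are 3 lines, with slopes 0, 1, ..., 2). Only the lines that attain the minimum somewhere contribute to roots; other lines are dominated. Here the surviving (envelope) indices are i = 2, i = 1, i = 0.
Intersections between consecutive envelope lines give the roots: for adjacent envelope indices i < j the intersection is x = (a_i − a_j) / (j − i). Reading off the sorted break points: {-7, 1}.
Verification: at each break x_0, at least two indices attain the minimum of min_i(a_i + i · x_0).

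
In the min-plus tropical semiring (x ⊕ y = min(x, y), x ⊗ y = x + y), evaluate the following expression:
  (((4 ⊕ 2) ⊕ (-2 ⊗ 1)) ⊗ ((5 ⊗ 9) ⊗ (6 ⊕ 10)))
(((4 ⊕ 2) ⊕ (-2 ⊗ 1)) ⊗ ((5 ⊗ 9) ⊗ (6 ⊕ 10))) = 19

Expand innermost to outermost. Recall ⊕ takes the minimum of its arguments and ⊗ takes their sum. Working out the expression (((4 ⊕ 2) ⊕ (-2 ⊗ 1)) ⊗ ((5 ⊗ 9) ⊗ (6 ⊕ 10))) gives 19.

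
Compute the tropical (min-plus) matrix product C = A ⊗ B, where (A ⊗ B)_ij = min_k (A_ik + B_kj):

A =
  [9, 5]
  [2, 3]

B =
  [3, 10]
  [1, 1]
A ⊗ B =
  [6, 6]
  [4, 4]

Apply the min-plus product entry-by-entry:
  C[0][0] = min over k of (A[0][0] + B[0][0] = 9 + 3 = 12, A[0][1] + B[1][0] = 5 + 1 = 6) = 6 (attained at k = 1)
  C[0][1] = min over k of (A[0][0] + B[0][1] = 9 + 10 = 19, A[0][1] + B[1][1] = 5 + 1 = 6) = 6 (attained at k = 1)
  C[1][0] = min over k of (A[1][0] + B[0][0] = 2 + 3 = 5, A[1][1] + B[1][0] = 3 + 1 = 4) = 4 (attained at k = 1)
  C[1][1] = min over k of (A[1][0] + B[0][1] = 2 + 10 = 12, A[1][1] + B[1][1] = 3 + 1 = 4) = 4 (attained at k = 1)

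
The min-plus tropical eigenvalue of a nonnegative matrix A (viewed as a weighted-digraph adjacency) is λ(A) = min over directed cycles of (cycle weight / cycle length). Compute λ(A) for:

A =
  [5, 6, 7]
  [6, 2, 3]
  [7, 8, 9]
λ(A) = 2

Enumerate directed cycles and compute their means (weight / length). Sample:
  cycle 0 → 0: weight = 5, length = 1, mean = 5/1 ≈ 5.000
  cycle 1 → 1: weight = 2, length = 1, mean = 2/1 ≈ 2.000
  cycle 2 → 2: weight = 9, length = 1, mean = 9/1 ≈ 9.000
  cycle 0 → 1 → 0: weight = 12, length = 2, mean = 12/2 ≈ 6.000
  cycle 0 → 2 → 0: weight = 14, length = 2, mean = 14/2 ≈ 7.000
  cycle 1 → 0 → 1: weight = 12, length = 2, mean = 12/2 ≈ 6.000
Minimum mean = 2.000, attained e.g. along the cycle 1 → 1 with weight 2 and length 1. So λ(A) = 2/1 = 2.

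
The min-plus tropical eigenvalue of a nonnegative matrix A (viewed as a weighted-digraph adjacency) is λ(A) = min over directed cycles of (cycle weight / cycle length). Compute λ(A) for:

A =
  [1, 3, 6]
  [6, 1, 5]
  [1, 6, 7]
λ(A) = 1

Enumerate directed cycles and compute their means (weight / length). Sample:
  cycle 0 → 0: weight = 1, length = 1, mean = 1/1 ≈ 1.000
  cycle 1 → 1: weight = 1, length = 1, mean = 1/1 ≈ 1.000
  cycle 2 → 2: weight = 7, length = 1, mean = 7/1 ≈ 7.000
  cycle 0 → 1 → 0: weight = 9, length = 2, mean = 9/2 ≈ 4.500
  cycle 0 → 2 → 0: weight = 7, length = 2, mean = 7/2 ≈ 3.500
  cycle 1 → 0 → 1: weight = 9, length = 2, mean = 9/2 ≈ 4.500
Minimum mean = 1.000, attained e.g. along the cycle 0 → 0 with weight 1 and length 1. So λ(A) = 1/1 = 1.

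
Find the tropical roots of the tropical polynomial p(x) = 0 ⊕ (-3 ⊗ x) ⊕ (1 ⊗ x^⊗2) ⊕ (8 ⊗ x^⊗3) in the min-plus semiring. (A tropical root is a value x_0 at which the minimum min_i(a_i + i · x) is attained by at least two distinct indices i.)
Roots: {-7, -4, 3}

Each tropical root is a break point of the lower envelope of the lines y = a_i + i · x (there are 4 lines, with slopes 0, 1, ..., 3). Only the lines that attain the minimum somewhere contribute to roots; other lines are dominated. Here the surviving (envelope) indices are i = 3, i = 2, i = 1, i = 0.
Intersections between consecutive envelope lines give the roots: for adjacent envelope indices i < j the intersection is x = (a_i − a_j) / (j − i). Reading off the sorted break points: {-7, -4, 3}.
Verification: at each break x_0, at least two indices attain the minimum of min_i(a_i + i · x_0).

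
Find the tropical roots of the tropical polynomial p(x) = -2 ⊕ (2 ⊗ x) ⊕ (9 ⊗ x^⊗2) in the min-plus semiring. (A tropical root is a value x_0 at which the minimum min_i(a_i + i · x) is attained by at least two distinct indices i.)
Roots: {-7, -4}

Each tropical root is a break point of the lower envelope of the lines y = a_i + i · x (there are 3 lines, with slopes 0, 1, ..., 2). Only the lines that attain the minimum somewhere contribute to roots; other lines are dominated. Here the surviving (envelope) indices are i = 2, i = 1, i = 0.
Intersections between consecutive envelope lines give the roots: for adjacent envelope indices i < j the intersection is x = (a_i − a_j) / (j − i). Reading off the sorted break points: {-7, -4}.
Verification: at each break x_0, at least two indices attain the minimum of min_i(a_i + i · x_0).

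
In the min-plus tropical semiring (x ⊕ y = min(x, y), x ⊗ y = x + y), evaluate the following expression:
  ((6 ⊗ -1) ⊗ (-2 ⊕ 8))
((6 ⊗ -1) ⊗ (-2 ⊕ 8)) = 3

Expand innermost to outermost. Recall ⊕ takes the minimum of its arguments and ⊗ takes their sum. Working out the expression ((6 ⊗ -1) ⊗ (-2 ⊕ 8)) gives 3.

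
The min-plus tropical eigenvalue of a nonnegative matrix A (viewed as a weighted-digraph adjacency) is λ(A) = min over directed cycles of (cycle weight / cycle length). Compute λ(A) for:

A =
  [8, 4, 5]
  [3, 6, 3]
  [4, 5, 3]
λ(A) = 3

Enumerate directed cycles and compute their means (weight / length). Sample:
  cycle 0 → 0: weight = 8, length = 1, mean = 8/1 ≈ 8.000
  cycle 1 → 1: weight = 6, length = 1, mean = 6/1 ≈ 6.000
  cycle 2 → 2: weight = 3, length = 1, mean = 3/1 ≈ 3.000
  cycle 0 → 1 → 0: weight = 7, length = 2, mean = 7/2 ≈ 3.500
  cycle 0 → 2 → 0: weight = 9, length = 2, mean = 9/2 ≈ 4.500
  cycle 1 → 0 → 1: weight = 7, length = 2, mean = 7/2 ≈ 3.500
Minimum mean = 3.000, attained e.g. along the cycle 2 → 2 with weight 3 and length 1. So λ(A) = 3/1 = 3.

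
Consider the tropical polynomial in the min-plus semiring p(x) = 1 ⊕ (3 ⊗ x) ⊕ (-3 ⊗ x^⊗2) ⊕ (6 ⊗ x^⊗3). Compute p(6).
p(6) = 1

A tropical monomial a ⊗ x^⊗i evaluates to a + i · x. Evaluating each term at x = 6:
  Term 0 contributes 1 + 0 · 6 = 1
  Term 1 contributes 3 + 1 · 6 = 9
  Term 2 contributes -3 + 2 · 6 = 9
  Term 3 contributes 6 + 3 · 6 = 24
p(6) = ⊕ of these = min[1, 9, 9, 24] = 1.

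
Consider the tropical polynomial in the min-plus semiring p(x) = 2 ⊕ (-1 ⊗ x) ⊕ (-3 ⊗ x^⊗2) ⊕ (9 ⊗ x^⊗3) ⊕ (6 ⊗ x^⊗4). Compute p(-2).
p(-2) = -7

A tropical monomial a ⊗ x^⊗i evaluates to a + i · x. Evaluating each term at x = -2:
  Term 0 contributes 2 + 0 · -2 = 2
  Term 1 contributes -1 + 1 · -2 = -3
  Term 2 contributes -3 + 2 · -2 = -7
  Term 3 contributes 9 + 3 · -2 = 3
  Term 4 contributes 6 + 4 · -2 = -2
p(-2) = ⊕ of these = min[2, -3, -7, 3, -2] = -7.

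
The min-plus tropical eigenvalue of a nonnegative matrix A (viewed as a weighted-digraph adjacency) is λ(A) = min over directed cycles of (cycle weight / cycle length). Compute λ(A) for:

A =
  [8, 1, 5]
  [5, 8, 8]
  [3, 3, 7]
λ(A) = 3

Enumerate directed cycles and compute their means (weight / length). Sample:
  cycle 0 → 0: weight = 8, length = 1, mean = 8/1 ≈ 8.000
  cycle 1 → 1: weight = 8, length = 1, mean = 8/1 ≈ 8.000
  cycle 2 → 2: weight = 7, length = 1, mean = 7/1 ≈ 7.000
  cycle 0 → 1 → 0: weight = 6, length = 2, mean = 6/2 ≈ 3.000
  cycle 0 → 2 → 0: weight = 8, length = 2, mean = 8/2 ≈ 4.000
  cycle 1 → 0 → 1: weight = 6, length = 2, mean = 6/2 ≈ 3.000
Minimum mean = 3.000, attained e.g. along the cycle 0 → 1 → 0 with weight 6 and length 2. So λ(A) = 6/2 = 3.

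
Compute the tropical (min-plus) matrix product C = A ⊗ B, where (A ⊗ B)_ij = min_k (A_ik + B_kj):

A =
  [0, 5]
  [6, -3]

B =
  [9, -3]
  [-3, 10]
A ⊗ B =
  [2, -3]
  [-6, 3]

Apply the min-plus product entry-by-entry:
  C[0][0] = min over k of (A[0][0] + B[0][0] = 0 + 9 = 9, A[0][1] + B[1][0] = 5 + -3 = 2) = 2 (attained at k = 1)
  C[0][1] = min over k of (A[0][0] + B[0][1] = 0 + -3 = -3, A[0][1] + B[1][1] = 5 + 10 = 15) = -3 (attained at k = 0)
  C[1][0] = min over k of (A[1][0] + B[0][0] = 6 + 9 = 15, A[1][1] + B[1][0] = -3 + -3 = -6) = -6 (attained at k = 1)
  C[1][1] = min over k of (A[1][0] + B[0][1] = 6 + -3 = 3, A[1][1] + B[1][1] = -3 + 10 = 7) = 3 (attained at k = 0)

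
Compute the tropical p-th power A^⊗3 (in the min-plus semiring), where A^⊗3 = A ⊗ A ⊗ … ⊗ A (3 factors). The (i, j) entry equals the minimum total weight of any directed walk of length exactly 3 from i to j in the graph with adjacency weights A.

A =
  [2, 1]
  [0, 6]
A^⊗3 =
  [3, 2]
  [1, 3]

Each entry (A^⊗3)_ij equals the minimum over all length-3 walks i = v_0 → v_1 → … → v_3 = j of Σ_t A[v_t][v_{t+1}]. For example, for (i, j) = (0, 1) we minimise over 4 possible intermediate vertex sequences; the minimum is 2, attained along the walk 0 → 1 → 0 → 1.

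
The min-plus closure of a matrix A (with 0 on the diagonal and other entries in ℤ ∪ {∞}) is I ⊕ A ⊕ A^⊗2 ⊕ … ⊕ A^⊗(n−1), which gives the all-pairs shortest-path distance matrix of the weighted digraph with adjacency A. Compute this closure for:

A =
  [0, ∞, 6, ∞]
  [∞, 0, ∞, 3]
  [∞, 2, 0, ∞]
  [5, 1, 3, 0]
Closure =
  [0, 8, 6, 11]
  [8, 0, 6, 3]
  [10, 2, 0, 5]
  [5, 1, 3, 0]

This is the Floyd-Warshall all-pairs shortest-path computation. For each intermediate vertex k = 0, 1, …, 3, update dist[i][j] ← min(dist[i][j], dist[i][k] + dist[k][j]). The final matrix gives, for each (i, j), the minimum total weight of any directed path from i to j (possibly empty when i = j).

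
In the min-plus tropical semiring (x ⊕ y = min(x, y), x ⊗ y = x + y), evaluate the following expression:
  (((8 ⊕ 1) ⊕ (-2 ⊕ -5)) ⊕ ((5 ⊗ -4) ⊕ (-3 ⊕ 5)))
(((8 ⊕ 1) ⊕ (-2 ⊕ -5)) ⊕ ((5 ⊗ -4) ⊕ (-3 ⊕ 5))) = -5

Expand innermost to outermost. Recall ⊕ takes the minimum of its arguments and ⊗ takes their sum. Working out the expression (((8 ⊕ 1) ⊕ (-2 ⊕ -5)) ⊕ ((5 ⊗ -4) ⊕ (-3 ⊕ 5))) gives -5.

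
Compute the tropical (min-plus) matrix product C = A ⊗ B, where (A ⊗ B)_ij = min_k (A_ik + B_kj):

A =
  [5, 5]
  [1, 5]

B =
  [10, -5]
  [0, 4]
A ⊗ B =
  [5, 0]
  [5, -4]

Apply the min-plus product entry-by-entry:
  C[0][0] = min over k of (A[0][0] + B[0][0] = 5 + 10 = 15, A[0][1] + B[1][0] = 5 + 0 = 5) = 5 (attained at k = 1)
  C[0][1] = min over k of (A[0][0] + B[0][1] = 5 + -5 = 0, A[0][1] + B[1][1] = 5 + 4 = 9) = 0 (attained at k = 0)
  C[1][0] = min over k of (A[1][0] + B[0][0] = 1 + 10 = 11, A[1][1] + B[1][0] = 5 + 0 = 5) = 5 (attained at k = 1)
  C[1][1] = min over k of (A[1][0] + B[0][1] = 1 + -5 = -4, A[1][1] + B[1][1] = 5 + 4 = 9) = -4 (attained at k = 0)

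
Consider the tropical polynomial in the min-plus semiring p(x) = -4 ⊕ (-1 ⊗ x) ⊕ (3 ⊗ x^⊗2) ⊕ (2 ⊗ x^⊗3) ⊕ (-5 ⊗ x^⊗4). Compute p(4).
p(4) = -4

A tropical monomial a ⊗ x^⊗i evaluates to a + i · x. Evaluating each term at x = 4:
  Term 0 contributes -4 + 0 · 4 = -4
  Term 1 contributes -1 + 1 · 4 = 3
  Term 2 contributes 3 + 2 · 4 = 11
  Term 3 contributes 2 + 3 · 4 = 14
  Term 4 contributes -5 + 4 · 4 = 11
p(4) = ⊕ of these = min[-4, 3, 11, 14, 11] = -4.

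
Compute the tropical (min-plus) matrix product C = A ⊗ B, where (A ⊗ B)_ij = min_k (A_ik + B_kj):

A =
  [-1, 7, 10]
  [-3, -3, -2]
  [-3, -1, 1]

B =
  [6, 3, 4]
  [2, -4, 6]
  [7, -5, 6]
A ⊗ B =
  [5, 2, 3]
  [-1, -7, 1]
  [1, -5, 1]

Apply the min-plus product entry-by-entry:
  C[0][0] = min over k of (A[0][0] + B[0][0] = -1 + 6 = 5, A[0][1] + B[1][0] = 7 + 2 = 9, A[0][2] + B[2][0] = 10 + 7 = 17) = 5 (attained at k = 0)
  C[0][1] = min over k of (A[0][0] + B[0][1] = -1 + 3 = 2, A[0][1] + B[1][1] = 7 + -4 = 3, A[0][2] + B[2][1] = 10 + -5 = 5) = 2 (attained at k = 0)
  C[0][2] = min over k of (A[0][0] + B[0][2] = -1 + 4 = 3, A[0][1] + B[1][2] = 7 + 6 = 13, A[0][2] + B[2][2] = 10 + 6 = 16) = 3 (attained at k = 0)
  C[1][0] = min over k of (A[1][0] + B[0][0] = -3 + 6 = 3, A[1][1] + B[1][0] = -3 + 2 = -1, A[1][2] + B[2][0] = -2 + 7 = 5) = -1 (attained at k = 1)
  C[1][1] = min over k of (A[1][0] + B[0][1] = -3 + 3 = 0, A[1][1] + B[1][1] = -3 + -4 = -7, A[1][2] + B[2][1] = -2 + -5 = -7) = -7 (attained at k = 1)
  C[1][2] = min over k of (A[1][0] + B[0][2] = -3 + 4 = 1, A[1][1] + B[1][2] = -3 + 6 = 3, A[1][2] + B[2][2] = -2 + 6 = 4) = 1 (attained at k = 0)
  C[2][0] = min over k of (A[2][0] + B[0][0] = -3 + 6 = 3, A[2][1] + B[1][0] = -1 + 2 = 1, A[2][2] + B[2][0] = 1 + 7 = 8) = 1 (attained at k = 1)
  C[2][1] = min over k of (A[2][0] + B[0][1] = -3 + 3 = 0, A[2][1] + B[1][1] = -1 + -4 = -5, A[2][2] + B[2][1] = 1 + -5 = -4) = -5 (attained at k = 1)
  C[2][2] = min over k of (A[2][0] + B[0][2] = -3 + 4 = 1, A[2][1] + B[1][2] = -1 + 6 = 5, A[2][2] + B[2][2] = 1 + 6 = 7) = 1 (attained at k = 0)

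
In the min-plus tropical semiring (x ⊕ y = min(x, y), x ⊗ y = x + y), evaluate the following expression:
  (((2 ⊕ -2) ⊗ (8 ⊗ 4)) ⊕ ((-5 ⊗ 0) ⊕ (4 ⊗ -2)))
(((2 ⊕ -2) ⊗ (8 ⊗ 4)) ⊕ ((-5 ⊗ 0) ⊕ (4 ⊗ -2))) = -5

Expand innermost to outermost. Recall ⊕ takes the minimum of its arguments and ⊗ takes their sum. Working out the expression (((2 ⊕ -2) ⊗ (8 ⊗ 4)) ⊕ ((-5 ⊗ 0) ⊕ (4 ⊗ -2))) gives -5.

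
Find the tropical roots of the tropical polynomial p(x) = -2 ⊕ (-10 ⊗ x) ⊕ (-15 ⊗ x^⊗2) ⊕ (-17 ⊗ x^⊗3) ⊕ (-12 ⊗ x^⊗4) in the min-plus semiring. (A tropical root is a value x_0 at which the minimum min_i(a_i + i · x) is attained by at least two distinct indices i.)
Roots: {-5, 2, 5, 8}

Each tropical root is a break point of the lower envelope of the lines y = a_i + i · x (there are 5 lines, with slopes 0, 1, ..., 4). Only the lines that attain the minimum somewhere contribute to roots; other lines are dominated. Here the surviving (envelope) indices are i = 4, i = 3, i = 2, i = 1, i = 0.
Intersections between consecutive envelope lines give the roots: for adjacent envelope indices i < j the intersection is x = (a_i − a_j) / (j − i). Reading off the sorted break points: {-5, 2, 5, 8}.
Verification: at each break x_0, at least two indices attain the minimum of min_i(a_i + i · x_0).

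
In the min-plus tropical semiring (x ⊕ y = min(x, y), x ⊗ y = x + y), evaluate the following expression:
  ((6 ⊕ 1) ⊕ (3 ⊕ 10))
((6 ⊕ 1) ⊕ (3 ⊕ 10)) = 1

Expand innermost to outermost. Recall ⊕ takes the minimum of its arguments and ⊗ takes their sum. Working out the expression ((6 ⊕ 1) ⊕ (3 ⊕ 10)) gives 1.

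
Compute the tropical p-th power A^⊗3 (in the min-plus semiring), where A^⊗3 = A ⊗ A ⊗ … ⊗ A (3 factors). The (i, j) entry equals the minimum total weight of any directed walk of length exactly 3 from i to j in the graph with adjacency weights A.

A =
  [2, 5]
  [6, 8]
A^⊗3 =
  [6, 9]
  [10, 13]

Each entry (A^⊗3)_ij equals the minimum over all length-3 walks i = v_0 → v_1 → … → v_3 = j of Σ_t A[v_t][v_{t+1}]. For example, for (i, j) = (0, 1) we minimise over 4 possible intermediate vertex sequences; the minimum is 9, attained along the walk 0 → 0 → 0 → 1.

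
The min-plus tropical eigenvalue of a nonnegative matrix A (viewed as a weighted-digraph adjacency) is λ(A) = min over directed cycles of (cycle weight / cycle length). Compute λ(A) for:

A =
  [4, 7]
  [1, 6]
λ(A) = 4

Enumerate directed cycles and compute their means (weight / length). Sample:
  cycle 0 → 0: weight = 4, length = 1, mean = 4/1 ≈ 4.000
  cycle 1 → 1: weight = 6, length = 1, mean = 6/1 ≈ 6.000
  cycle 0 → 1 → 0: weight = 8, length = 2, mean = 8/2 ≈ 4.000
  cycle 1 → 0 → 1: weight = 8, length = 2, mean = 8/2 ≈ 4.000
Minimum mean = 4.000, attained e.g. along the cycle 0 → 0 with weight 4 and length 1. So λ(A) = 4/1 = 4.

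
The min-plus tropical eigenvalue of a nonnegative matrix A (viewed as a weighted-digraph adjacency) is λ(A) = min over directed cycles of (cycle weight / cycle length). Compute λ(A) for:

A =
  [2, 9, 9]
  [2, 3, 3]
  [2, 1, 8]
λ(A) = 2

Enumerate directed cycles and compute their means (weight / length). Sample:
  cycle 0 → 0: weight = 2, length = 1, mean = 2/1 ≈ 2.000
  cycle 1 → 1: weight = 3, length = 1, mean = 3/1 ≈ 3.000
  cycle 2 → 2: weight = 8, length = 1, mean = 8/1 ≈ 8.000
  cycle 0 → 1 → 0: weight = 11, length = 2, mean = 11/2 ≈ 5.500
  cycle 0 → 2 → 0: weight = 11, length = 2, mean = 11/2 ≈ 5.500
  cycle 1 → 0 → 1: weight = 11, length = 2, mean = 11/2 ≈ 5.500
Minimum mean = 2.000, attained e.g. along the cycle 0 → 0 with weight 2 and length 1. So λ(A) = 2/1 = 2.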